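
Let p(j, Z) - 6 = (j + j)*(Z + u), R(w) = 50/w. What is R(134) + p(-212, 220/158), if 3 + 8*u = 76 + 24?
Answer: -30302460/5293 ≈ -5725.0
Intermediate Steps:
u = 97/8 (u = -3/8 + (76 + 24)/8 = -3/8 + (1/8)*100 = -3/8 + 25/2 = 97/8 ≈ 12.125)
p(j, Z) = 6 + 2*j*(97/8 + Z) (p(j, Z) = 6 + (j + j)*(Z + 97/8) = 6 + (2*j)*(97/8 + Z) = 6 + 2*j*(97/8 + Z))
R(134) + p(-212, 220/158) = 50/134 + (6 + (97/4)*(-212) + 2*(220/158)*(-212)) = 50*(1/134) + (6 - 5141 + 2*(220*(1/158))*(-212)) = 25/67 + (6 - 5141 + 2*(110/79)*(-212)) = 25/67 + (6 - 5141 - 46640/79) = 25/67 - 452305/79 = -30302460/5293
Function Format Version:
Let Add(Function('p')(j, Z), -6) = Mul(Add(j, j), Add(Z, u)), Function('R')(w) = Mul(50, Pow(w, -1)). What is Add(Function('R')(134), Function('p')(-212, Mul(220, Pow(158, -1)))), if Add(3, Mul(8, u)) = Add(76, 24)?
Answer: Rational(-30302460, 5293) ≈ -5725.0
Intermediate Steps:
u = Rational(97, 8) (u = Add(Rational(-3, 8), Mul(Rational(1, 8), Add(76, 24))) = Add(Rational(-3, 8), Mul(Rational(1, 8), 100)) = Add(Rational(-3, 8), Rational(25, 2)) = Rational(97, 8) ≈ 12.125)
Function('p')(j, Z) = Add(6, Mul(2, j, Add(Rational(97, 8), Z))) (Function('p')(j, Z) = Add(6, Mul(Add(j, j), Add(Z, Rational(97, 8)))) = Add(6, Mul(Mul(2, j), Add(Rational(97, 8), Z))) = Add(6, Mul(2, j, Add(Rational(97, 8), Z))))
Add(Function('R')(134), Function('p')(-212, Mul(220, Pow(158, -1)))) = Add(Mul(50, Pow(134, -1)), Add(6, Mul(Rational(97, 4), -212), Mul(2, Mul(220, Pow(158, -1)), -212))) = Add(Mul(50, Rational(1, 134)), Add(6, -5141, Mul(2, Mul(220, Rational(1, 158)), -212))) = Add(Rational(25, 67), Add(6, -5141, Mul(2, Rational(110, 79), -212))) = Add(Rational(25, 67), Add(6, -5141, Rational(-46640, 79))) = Add(Rational(25, 67), Rational(-452305, 79)) = Rational(-30302460, 5293)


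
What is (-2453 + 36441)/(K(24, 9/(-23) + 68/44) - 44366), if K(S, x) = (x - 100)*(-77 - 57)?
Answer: -4299482/3936763 ≈ -1.0921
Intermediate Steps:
K(S, x) = 13400 - 134*x (K(S, x) = (-100 + x)*(-134) = 13400 - 134*x)
(-2453 + 36441)/(K(24, 9/(-23) + 68/44) - 44366) = (-2453 + 36441)/((13400 - 134*(9/(-23) + 68/44)) - 44366) = 33988/((13400 - 134*(9*(-1/23) + 68*(1/44))) - 44366) = 33988/((13400 - 134*(-9/23 + 17/11)) - 44366) = 33988/((13400 - 134*292/253) - 44366) = 33988/((13400 - 39128/253) - 44366) = 33988/(3351072/253 - 44366) = 33988/(-7873526/253) = 33988*(-253/7873526) = -4299482/3936763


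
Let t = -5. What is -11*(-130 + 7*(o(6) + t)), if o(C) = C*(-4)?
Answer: 3663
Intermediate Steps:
o(C) = -4*C
-11*(-130 + 7*(o(6) + t)) = -11*(-130 + 7*(-4*6 - 5)) = -11*(-130 + 7*(-24 - 5)) = -11*(-130 + 7*(-29)) = -11*(-130 - 203) = -11*(-333) = 3663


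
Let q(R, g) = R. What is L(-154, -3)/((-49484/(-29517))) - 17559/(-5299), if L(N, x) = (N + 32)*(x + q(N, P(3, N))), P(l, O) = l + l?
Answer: 1498378598169/131107858 ≈ 11429.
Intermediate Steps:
P(l, O) = 2*l
L(N, x) = (32 + N)*(N + x) (L(N, x) = (N + 32)*(x + N) = (32 + N)*(N + x))
L(-154, -3)/((-49484/(-29517))) - 17559/(-5299) = ((-154)² + 32*(-154) + 32*(-3) - 154*(-3))/((-49484/(-29517))) - 17559/(-5299) = (23716 - 4928 - 96 + 462)/((-49484*(-1/29517))) - 17559*(-1/5299) = 19154/(49484/29517) + 17559/5299 = 19154*(29517/49484) + 17559/5299 = 282684309/24742 + 17559/5299 = 1498378598169/131107858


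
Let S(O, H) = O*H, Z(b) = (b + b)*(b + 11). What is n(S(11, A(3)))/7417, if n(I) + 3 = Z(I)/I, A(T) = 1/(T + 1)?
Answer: 49/14834 ≈ 0.0033032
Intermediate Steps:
Z(b) = 2*b*(11 + b) (Z(b) = (2*b)*(11 + b) = 2*b*(11 + b))
A(T) = 1/(1 + T)
S(O, H) = H*O
n(I) = 19 + 2*I (n(I) = -3 + (2*I*(11 + I))/I = -3 + (22 + 2*I) = 19 + 2*I)
n(S(11, A(3)))/7417 = (19 + 2*(11/(1 + 3)))/7417 = (19 + 2*(11/4))*(1/7417) = (19 + 11/2)*(1/7417) = (49/2)*(1/7417) = 49/14834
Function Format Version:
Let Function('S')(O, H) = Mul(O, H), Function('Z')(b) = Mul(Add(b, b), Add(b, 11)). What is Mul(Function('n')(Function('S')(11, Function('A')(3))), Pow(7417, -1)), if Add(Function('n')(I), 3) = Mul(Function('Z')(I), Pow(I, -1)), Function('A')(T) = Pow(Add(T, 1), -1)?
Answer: Rational(49, 14834) ≈ 0.0033032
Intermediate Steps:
Function('Z')(b) = Mul(2, b, Add(11, b)) (Function('Z')(b) = Mul(Mul(2, b), Add(11, b)) = Mul(2, b, Add(11, b)))
Function('A')(T) = Pow(Add(1, T), -1)
Function('S')(O, H) = Mul(H, O)
Function('n')(I) = Add(19, Mul(2, I)) (Function('n')(I) = Add(-3, Mul(Mul(2, I, Add(11, I)), Pow(I, -1))) = Add(-3, Add(22, Mul(2, I))) = Add(19, Mul(2, I)))
Mul(Function('n')(Function('S')(11, Function('A')(3))), Pow(7417, -1)) = Mul(Add(19, Mul(2, Mul(Pow(Add(1, 3), -1), 11))), Pow(7417, -1)) = Mul(Add(19, Mul(2, Mul(Pow(4, -1), 11))), Rational(1, 7417)) = Mul(Add(19, Mul(2, Mul(Rational(1, 4), 11))), Rational(1, 7417)) = Mul(Add(19, Mul(2, Rational(11, 4))), Rational(1, 7417)) = Mul(Add(19, Rational(11, 2)), Rational(1, 7417)) = Mul(Rational(49, 2), Rational(1, 7417)) = Rational(49, 14834)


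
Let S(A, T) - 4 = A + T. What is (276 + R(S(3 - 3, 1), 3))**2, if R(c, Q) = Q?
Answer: 77841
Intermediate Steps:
S(A, T) = 4 + A + T (S(A, T) = 4 + (A + T) = 4 + A + T)
(276 + R(S(3 - 3, 1), 3))**2 = (276 + 3)**2 = 279**2 = 77841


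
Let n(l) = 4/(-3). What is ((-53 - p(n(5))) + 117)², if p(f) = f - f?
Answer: 4096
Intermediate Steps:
n(l) = -4/3 (n(l) = 4*(-⅓) = -4/3)
p(f) = 0
((-53 - p(n(5))) + 117)² = ((-53 - 1*0) + 117)² = ((-53 + 0) + 117)² = (-53 + 117)² = 64² = 4096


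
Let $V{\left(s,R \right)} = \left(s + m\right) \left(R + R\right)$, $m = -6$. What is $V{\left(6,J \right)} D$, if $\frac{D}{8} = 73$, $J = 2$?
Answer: $0$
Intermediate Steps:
$V{\left(s,R \right)} = 2 R \left(-6 + s\right)$ ($V{\left(s,R \right)} = \left(s - 6\right) \left(R + R\right) = \left(-6 + s\right) 2 R = 2 R \left(-6 + s\right)$)
$D = 584$ ($D = 8 \cdot 73 = 584$)
$V{\left(6,J \right)} D = 2 \cdot 2 \left(-6 + 6\right) 584 = 2 \cdot 2 \cdot 0 \cdot 584 = 0 \cdot 584 = 0$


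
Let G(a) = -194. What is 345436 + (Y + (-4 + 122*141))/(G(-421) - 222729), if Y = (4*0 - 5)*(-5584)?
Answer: 77005584310/222923 ≈ 3.4544e+5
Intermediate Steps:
Y = 27920 (Y = (0 - 5)*(-5584) = -5*(-5584) = 27920)
345436 + (Y + (-4 + 122*141))/(G(-421) - 222729) = 345436 + (27920 + (-4 + 122*141))/(-194 - 222729) = 345436 + (27920 + (-4 + 17202))/(-222923) = 345436 + (27920 + 17198)*(-1/222923) = 345436 + 45118*(-1/222923) = 345436 - 45118/222923 = 77005584310/222923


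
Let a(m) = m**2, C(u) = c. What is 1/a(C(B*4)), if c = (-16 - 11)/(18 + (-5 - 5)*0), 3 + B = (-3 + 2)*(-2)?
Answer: 4/9 ≈ 0.44444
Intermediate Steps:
B = -1 (B = -3 + (-3 + 2)*(-2) = -3 - 1*(-2) = -3 + 2 = -1)
c = -3/2 (c = -27/(18 - 10*0) = -27/(18 + 0) = -27/18 = -27*1/18 = -3/2 ≈ -1.5000)
C(u) = -3/2
1/a(C(B*4)) = 1/((-3/2)**2) = 1/(9/4) = 4/9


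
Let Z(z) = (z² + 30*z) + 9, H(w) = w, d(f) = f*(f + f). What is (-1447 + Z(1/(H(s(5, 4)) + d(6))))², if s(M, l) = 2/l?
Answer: 913565495760516/442050625 ≈ 2.0667e+6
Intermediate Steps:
d(f) = 2*f² (d(f) = f*(2*f) = 2*f²)
Z(z) = 9 + z² + 30*z
(-1447 + Z(1/(H(s(5, 4)) + d(6))))² = (-1447 + (9 + (1/(2/4 + 2*6²))² + 30/(2/4 + 2*6²)))² = (-1447 + (9 + (1/(2*(¼) + 2*36))² + 30/(2*(¼) + 2*36)))² = (-1447 + (9 + (1/(½ + 72))² + 30/(½ + 72)))² = (-1447 + (9 + (1/(145/2))² + 30/(145/2)))² = (-1447 + (9 + (2/145)² + 30*(2/145)))² = (-1447 + (9 + 4/21025 + 12/29))² = (-1447 + 197929/21025)² = (-30225246/21025)² = 913565495760516/442050625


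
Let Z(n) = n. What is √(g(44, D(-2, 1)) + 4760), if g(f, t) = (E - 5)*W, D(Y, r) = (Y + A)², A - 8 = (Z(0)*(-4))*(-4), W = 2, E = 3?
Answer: 2*√1189 ≈ 68.964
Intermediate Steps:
A = 8 (A = 8 + (0*(-4))*(-4) = 8 + 0*(-4) = 8 + 0 = 8)
D(Y, r) = (8 + Y)² (D(Y, r) = (Y + 8)² = (8 + Y)²)
g(f, t) = -4 (g(f, t) = (3 - 5)*2 = -2*2 = -4)
√(g(44, D(-2, 1)) + 4760) = √(-4 + 4760) = √4756 = 2*√1189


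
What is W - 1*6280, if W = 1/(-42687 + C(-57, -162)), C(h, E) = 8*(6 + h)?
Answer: -270636601/43095 ≈ -6280.0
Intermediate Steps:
C(h, E) = 48 + 8*h
W = -1/43095 (W = 1/(-42687 + (48 + 8*(-57))) = 1/(-42687 + (48 - 456)) = 1/(-42687 - 408) = 1/(-43095) = -1/43095 ≈ -2.3205e-5)
W - 1*6280 = -1/43095 - 1*6280 = -1/43095 - 6280 = -270636601/43095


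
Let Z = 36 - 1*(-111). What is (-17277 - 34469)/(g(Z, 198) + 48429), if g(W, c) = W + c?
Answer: -25873/24387 ≈ -1.0609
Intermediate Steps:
Z = 147 (Z = 36 + 111 = 147)
(-17277 - 34469)/(g(Z, 198) + 48429) = (-17277 - 34469)/((147 + 198) + 48429) = -51746/(345 + 48429) = -51746/48774 = -51746*1/48774 = -25873/24387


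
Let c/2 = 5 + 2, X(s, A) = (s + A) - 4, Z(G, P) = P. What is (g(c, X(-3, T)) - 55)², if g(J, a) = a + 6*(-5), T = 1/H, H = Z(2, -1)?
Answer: 8649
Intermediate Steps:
H = -1
T = -1 (T = 1/(-1) = -1)
X(s, A) = -4 + A + s (X(s, A) = (A + s) - 4 = -4 + A + s)
c = 14 (c = 2*(5 + 2) = 2*7 = 14)
g(J, a) = -30 + a (g(J, a) = a - 30 = -30 + a)
(g(c, X(-3, T)) - 55)² = ((-30 + (-4 - 1 - 3)) - 55)² = ((-30 - 8) - 55)² = (-38 - 55)² = (-93)² = 8649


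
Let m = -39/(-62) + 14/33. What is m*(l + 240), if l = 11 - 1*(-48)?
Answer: 644345/2046 ≈ 314.93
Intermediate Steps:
l = 59 (l = 11 + 48 = 59)
m = 2155/2046 (m = -39*(-1/62) + 14*(1/33) = 39/62 + 14/33 = 2155/2046 ≈ 1.0533)
m*(l + 240) = 2155*(59 + 240)/2046 = (2155/2046)*299 = 644345/2046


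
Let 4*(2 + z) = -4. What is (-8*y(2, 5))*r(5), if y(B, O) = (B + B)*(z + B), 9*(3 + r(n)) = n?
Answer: -704/9 ≈ -78.222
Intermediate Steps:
z = -3 (z = -2 + (¼)*(-4) = -2 - 1 = -3)
r(n) = -3 + n/9
y(B, O) = 2*B*(-3 + B) (y(B, O) = (B + B)*(-3 + B) = (2*B)*(-3 + B) = 2*B*(-3 + B))
(-8*y(2, 5))*r(5) = (-16*2*(-3 + 2))*(-3 + (⅑)*5) = (-16*2*(-1))*(-3 + 5/9) = -8*(-4)*(-22/9) = 32*(-22/9) = -704/9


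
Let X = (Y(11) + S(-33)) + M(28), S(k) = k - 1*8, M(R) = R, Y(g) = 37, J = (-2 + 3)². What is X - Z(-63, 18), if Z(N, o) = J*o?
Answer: 6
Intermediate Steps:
J = 1 (J = 1² = 1)
Z(N, o) = o (Z(N, o) = 1*o = o)
S(k) = -8 + k (S(k) = k - 8 = -8 + k)
X = 24 (X = (37 + (-8 - 33)) + 28 = (37 - 41) + 28 = -4 + 28 = 24)
X - Z(-63, 18) = 24 - 1*18 = 24 - 18 = 6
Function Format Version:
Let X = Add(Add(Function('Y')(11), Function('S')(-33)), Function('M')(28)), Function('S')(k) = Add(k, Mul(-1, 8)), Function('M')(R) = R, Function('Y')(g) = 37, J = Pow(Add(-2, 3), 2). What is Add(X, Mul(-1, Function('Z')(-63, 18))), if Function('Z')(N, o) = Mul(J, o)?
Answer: 6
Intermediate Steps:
J = 1 (J = Pow(1, 2) = 1)
Function('Z')(N, o) = o (Function('Z')(N, o) = Mul(1, o) = o)
Function('S')(k) = Add(-8, k) (Function('S')(k) = Add(k, -8) = Add(-8, k))
X = 24 (X = Add(Add(37, Add(-8, -33)), 28) = Add(Add(37, -41), 28) = Add(-4, 28) = 24)
Add(X, Mul(-1, Function('Z')(-63, 18))) = Add(24, Mul(-1, 18)) = Add(24, -18) = 6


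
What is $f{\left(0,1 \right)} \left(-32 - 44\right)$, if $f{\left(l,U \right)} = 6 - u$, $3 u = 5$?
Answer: $- \frac{988}{3} \approx -329.33$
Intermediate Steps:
$u = \frac{5}{3}$ ($u = \frac{1}{3} \cdot 5 = \frac{5}{3} \approx 1.6667$)
$f{\left(l,U \right)} = \frac{13}{3}$ ($f{\left(l,U \right)} = 6 - \frac{5}{3} = \frac{13}{3}$)
$f{\left(0,1 \right)} \left(-32 - 44\right) = \frac{13 \left(-32 - 44\right)}{3} = \frac{13}{3} \left(-76\right) = - \frac{988}{3}$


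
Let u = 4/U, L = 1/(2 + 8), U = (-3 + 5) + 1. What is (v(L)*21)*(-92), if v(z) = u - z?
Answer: -11914/5 ≈ -2382.8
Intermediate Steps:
U = 3 (U = 2 + 1 = 3)
L = 1/10 ≈ 0.10000
u = 4/3 ≈ 1.3333
v(z) = 4/3 - z
(v(L)*21)*(-92) = ((4/3 - 1*1/10)*21)*(-92) = ((4/3 - 1/10)*21)*(-92) = ((37/30)*21)*(-92) = (259/10)*(-92) = -11914/5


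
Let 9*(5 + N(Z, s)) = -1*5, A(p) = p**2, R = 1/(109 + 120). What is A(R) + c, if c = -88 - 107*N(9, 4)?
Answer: 239026087/471969 ≈ 506.44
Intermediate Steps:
R = 1/229 ≈ 0.0043668
N(Z, s) = -50/9 (N(Z, s) = -5 + (-1*5)/9 = -5 + (1/9)*(-5) = -5 - 5/9 = -50/9)
c = 4558/9 (c = -88 - 107*(-50/9) = -88 + 5350/9 = 4558/9 ≈ 506.44)
A(R) + c = (1/229)**2 + 4558/9 = 1/52441 + 4558/9 = 239026087/471969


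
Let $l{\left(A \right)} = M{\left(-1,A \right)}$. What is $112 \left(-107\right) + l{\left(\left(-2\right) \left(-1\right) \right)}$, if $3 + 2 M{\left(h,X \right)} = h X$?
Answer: $- \frac{23973}{2} \approx -11987.0$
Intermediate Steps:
$M{\left(h,X \right)} = - \frac{3}{2} + \frac{X h}{2}$ ($M{\left(h,X \right)} = - \frac{3}{2} + \frac{h X}{2} = - \frac{3}{2} + \frac{X h}{2}$)
$l{\left(A \right)} = - \frac{3}{2} - \frac{A}{2}$ ($l{\left(A \right)} = - \frac{3}{2} + \frac{1}{2} A \left(-1\right) = - \frac{3}{2} - \frac{A}{2}$)
$112 \left(-107\right) + l{\left(\left(-2\right) \left(-1\right) \right)} = 112 \left(-107\right) - \left(\frac{3}{2} + \frac{\left(-2\right) \left(-1\right)}{2}\right) = -11984 - \frac{5}{2} = - \frac{23973}{2}$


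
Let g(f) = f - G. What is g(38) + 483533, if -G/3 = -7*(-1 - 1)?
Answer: 483613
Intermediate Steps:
G = -42 (G = -(-21)*(-1 - 1) = -(-21)*(-2) = -3*14 = -42)
g(f) = 42 + f (g(f) = f - 1*(-42) = f + 42 = 42 + f)
g(38) + 483533 = (42 + 38) + 483533 = 80 + 483533 = 483613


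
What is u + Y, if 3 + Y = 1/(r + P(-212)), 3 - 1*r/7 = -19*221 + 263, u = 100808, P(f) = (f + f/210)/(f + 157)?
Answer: 16053845540780/159256441 ≈ 1.0081e+5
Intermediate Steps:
P(f) = 211*f/(210*(157 + f)) (P(f) = (f + f*(1/210))/(157 + f) = (f + f/210)/(157 + f) = (211*f/210)/(157 + f) = 211*f/(210*(157 + f)))
r = 27573 (r = 21 - 7*(-19*221 + 263) = 21 - 7*(-4199 + 263) = 21 - 7*(-3936) = 21 + 27552 = 27573)
Y = -477763548/159256441 (Y = -3 + 1/(27573 + (211/210)*(-212)/(157 - 212)) = -3 + 1/(27573 + (211/210)*(-212)/(-55)) = -3 + 1/(27573 + (211/210)*(-212)*(-1/55)) = -3 + 1/(27573 + 22366/5775) = -3 + 1/(159256441/5775) = -3 + 5775/159256441 = -477763548/159256441 ≈ -3.0000)
u + Y = 100808 - 477763548/159256441 = 16053845540780/159256441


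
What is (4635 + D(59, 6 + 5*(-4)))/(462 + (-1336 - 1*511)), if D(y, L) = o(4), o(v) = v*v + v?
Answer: -931/277 ≈ -3.3610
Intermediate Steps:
o(v) = v + v² (o(v) = v² + v = v + v²)
D(y, L) = 20 (D(y, L) = 4*(1 + 4) = 4*5 = 20)
(4635 + D(59, 6 + 5*(-4)))/(462 + (-1336 - 1*511)) = (4635 + 20)/(462 + (-1336 - 1*511)) = 4655/(462 + (-1336 - 511)) = 4655/(462 - 1847) = 4655/(-1385) = 4655*(-1/1385) = -931/277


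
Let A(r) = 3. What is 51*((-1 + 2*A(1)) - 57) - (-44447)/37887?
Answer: -100431877/37887 ≈ -2650.8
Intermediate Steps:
51*((-1 + 2*A(1)) - 57) - (-44447)/37887 = 51*((-1 + 2*3) - 57) - (-44447)/37887 = 51*((-1 + 6) - 57) - (-44447)/37887 = 51*(5 - 57) - 1*(-44447/37887) = 51*(-52) + 44447/37887 = -2652 + 44447/37887 = -100431877/37887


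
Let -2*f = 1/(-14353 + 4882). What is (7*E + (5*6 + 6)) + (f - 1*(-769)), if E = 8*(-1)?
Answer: 14187559/18942 ≈ 749.00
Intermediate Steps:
f = 1/18942 (f = -1/(2*(-14353 + 4882)) = -½/(-9471) = -½*(-1/9471) = 1/18942 ≈ 5.2793e-5)
E = -8
(7*E + (5*6 + 6)) + (f - 1*(-769)) = (7*(-8) + (5*6 + 6)) + (1/18942 - 1*(-769)) = (-56 + (30 + 6)) + (1/18942 + 769) = (-56 + 36) + 14566399/18942 = -20 + 14566399/18942 = 14187559/18942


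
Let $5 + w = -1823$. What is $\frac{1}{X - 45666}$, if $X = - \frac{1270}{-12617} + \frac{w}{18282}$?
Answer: $- \frac{10484727}{478795536170} \approx -2.1898 \cdot 10^{-5}$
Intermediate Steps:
$w = -1828$ ($w = -5 - 1823 = -1828$)
$X = \frac{7012}{10484727}$ ($X = - \frac{1270}{-12617} - \frac{1828}{18282} = \left(-1270\right) \left(- \frac{1}{12617}\right) - \frac{914}{9141} = \frac{1270}{12617} - \frac{914}{9141} = \frac{7012}{10484727} \approx 0.00066878$)
$\frac{1}{X - 45666} = \frac{1}{\frac{7012}{10484727} - 45666} = \frac{1}{- \frac{478795536170}{10484727}} = - \frac{10484727}{478795536170}$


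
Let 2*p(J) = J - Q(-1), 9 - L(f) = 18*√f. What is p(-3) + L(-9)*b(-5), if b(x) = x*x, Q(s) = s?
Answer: 224 - 1350*I ≈ 224.0 - 1350.0*I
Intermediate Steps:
L(f) = 9 - 18*√f
b(x) = x²
p(J) = ½ + J/2 (p(J) = (J - 1*(-1))/2 = (J + 1)/2 = (1 + J)/2 = ½ + J/2)
p(-3) + L(-9)*b(-5) = (½ + (½)*(-3)) + (9 - 54*I)*(-5)² = (½ - 3/2) + (9 - 54*I)*25 = -1 + (9 - 54*I)*25 = -1 + (225 - 1350*I) = 224 - 1350*I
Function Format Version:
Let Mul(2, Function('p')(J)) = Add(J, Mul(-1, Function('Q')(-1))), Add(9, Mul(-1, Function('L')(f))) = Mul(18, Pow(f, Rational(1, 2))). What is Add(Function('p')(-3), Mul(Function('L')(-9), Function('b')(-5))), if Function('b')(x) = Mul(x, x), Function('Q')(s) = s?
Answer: Add(224, Mul(-1350, I)) ≈ Add(224.00, Mul(-1350.0, I))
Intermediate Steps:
Function('L')(f) = Add(9, Mul(-18, Pow(f, Rational(1, 2)))) (Function('L')(f) = Add(9, Mul(-1, Mul(18, Pow(f, Rational(1, 2))))) = Add(9, Mul(-18, Pow(f, Rational(1, 2)))))
Function('b')(x) = Pow(x, 2)
Function('p')(J) = Add(Rational(1, 2), Mul(Rational(1, 2), J)) (Function('p')(J) = Mul(Rational(1, 2), Add(J, Mul(-1, -1))) = Mul(Rational(1, 2), Add(J, 1)) = Mul(Rational(1, 2), Add(1, J)) = Add(Rational(1, 2), Mul(Rational(1, 2), J)))
Add(Function('p')(-3), Mul(Function('L')(-9), Function('b')(-5))) = Add(Add(Rational(1, 2), Mul(Rational(1, 2), -3)), Mul(Add(9, Mul(-18, Pow(-9, Rational(1, 2)))), Pow(-5, 2))) = Add(Add(Rational(1, 2), Rational(-3, 2)), Mul(Add(9, Mul(-18, Mul(3, I))), 25)) = Add(-1, Mul(Add(9, Mul(-54, I)), 25)) = Add(-1, Add(225, Mul(-1350, I))) = Add(224, Mul(-1350, I))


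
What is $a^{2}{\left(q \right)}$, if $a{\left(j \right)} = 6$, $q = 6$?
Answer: $36$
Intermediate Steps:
$a^{2}{\left(q \right)} = 6^{2} = 36$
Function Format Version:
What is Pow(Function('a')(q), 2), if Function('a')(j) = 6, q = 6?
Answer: 36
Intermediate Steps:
Pow(Function('a')(q), 2) = Pow(6, 2) = 36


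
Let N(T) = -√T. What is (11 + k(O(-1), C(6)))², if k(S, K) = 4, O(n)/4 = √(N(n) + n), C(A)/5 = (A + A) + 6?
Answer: 225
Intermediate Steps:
C(A) = 30 + 10*A (C(A) = 5*((A + A) + 6) = 5*(2*A + 6) = 5*(6 + 2*A) = 30 + 10*A)
O(n) = 4*√(n - √n) (O(n) = 4*√(-√n + n) = 4*√(n - √n))
(11 + k(O(-1), C(6)))² = (11 + 4)² = 15² = 225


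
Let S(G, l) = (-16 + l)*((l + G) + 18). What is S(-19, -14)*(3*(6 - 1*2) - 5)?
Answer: 3150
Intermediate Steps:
S(G, l) = (-16 + l)*(18 + G + l) (S(G, l) = (-16 + l)*((G + l) + 18) = (-16 + l)*(18 + G + l))
S(-19, -14)*(3*(6 - 1*2) - 5) = (-288 + (-14)² - 16*(-19) + 2*(-14) - 19*(-14))*(3*(6 - 1*2) - 5) = (-288 + 196 + 304 - 28 + 266)*(3*(6 - 2) - 5) = 450*(3*4 - 5) = 450*(12 - 5) = 450*7 = 3150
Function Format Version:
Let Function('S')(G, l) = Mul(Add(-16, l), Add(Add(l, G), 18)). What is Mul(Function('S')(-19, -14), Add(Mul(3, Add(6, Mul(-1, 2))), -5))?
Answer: 3150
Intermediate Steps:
Function('S')(G, l) = Mul(Add(-16, l), Add(18, G, l)) (Function('S')(G, l) = Mul(Add(-16, l), Add(Add(G, l), 18)) = Mul(Add(-16, l), Add(18, G, l)))
Mul(Function('S')(-19, -14), Add(Mul(3, Add(6, Mul(-1, 2))), -5)) = Mul(Add(-288, Pow(-14, 2), Mul(-16, -19), Mul(2, -14), Mul(-19, -14)), Add(Mul(3, Add(6, Mul(-1, 2))), -5)) = Mul(Add(-288, 196, 304, -28, 266), Add(Mul(3, Add(6, -2)), -5)) = Mul(450, Add(Mul(3, 4), -5)) = Mul(450, Add(12, -5)) = Mul(450, 7) = 3150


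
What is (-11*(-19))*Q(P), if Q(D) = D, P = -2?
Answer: -418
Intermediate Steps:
(-11*(-19))*Q(P) = -11*(-19)*(-2) = 209*(-2) = -418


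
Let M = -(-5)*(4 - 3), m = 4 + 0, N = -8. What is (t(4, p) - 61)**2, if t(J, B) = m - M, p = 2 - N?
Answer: 3844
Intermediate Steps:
m = 4
p = 10 (p = 2 - 1*(-8) = 2 + 8 = 10)
M = 5 (M = -(-5) = -1*(-5) = 5)
t(J, B) = -1 (t(J, B) = 4 - 1*5 = 4 - 5 = -1)
(t(4, p) - 61)**2 = (-1 - 61)**2 = (-62)**2 = 3844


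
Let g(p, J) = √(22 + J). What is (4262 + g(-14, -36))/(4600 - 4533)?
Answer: 4262/67 + I*√14/67 ≈ 63.612 + 0.055846*I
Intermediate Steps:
(4262 + g(-14, -36))/(4600 - 4533) = (4262 + √(22 - 36))/(4600 - 4533) = (4262 + √(-14))/67 = (4262 + I*√14)*(1/67) = 4262/67 + I*√14/67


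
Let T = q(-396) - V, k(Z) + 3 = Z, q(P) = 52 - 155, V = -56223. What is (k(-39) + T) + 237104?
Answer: 293182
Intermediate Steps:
q(P) = -103
k(Z) = -3 + Z
T = 56120 (T = -103 - 1*(-56223) = -103 + 56223 = 56120)
(k(-39) + T) + 237104 = ((-3 - 39) + 56120) + 237104 = (-42 + 56120) + 237104 = 56078 + 237104 = 293182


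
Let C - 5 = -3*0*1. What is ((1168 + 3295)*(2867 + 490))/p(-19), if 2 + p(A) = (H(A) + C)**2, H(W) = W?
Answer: 14982291/194 ≈ 77228.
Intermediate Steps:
C = 5 (C = 5 - 3*0*1 = 5 + 0*1 = 5 + 0 = 5)
p(A) = -2 + (5 + A)**2 (p(A) = -2 + (A + 5)**2 = -2 + (5 + A)**2)
((1168 + 3295)*(2867 + 490))/p(-19) = ((1168 + 3295)*(2867 + 490))/(-2 + (5 - 19)**2) = (4463*3357)/(-2 + (-14)**2) = 14982291/(-2 + 196) = 14982291/194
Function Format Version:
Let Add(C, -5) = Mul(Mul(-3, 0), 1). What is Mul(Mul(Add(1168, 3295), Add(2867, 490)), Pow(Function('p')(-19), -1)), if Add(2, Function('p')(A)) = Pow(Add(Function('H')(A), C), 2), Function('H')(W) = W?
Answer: Rational(14982291, 194) ≈ 77228.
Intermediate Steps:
C = 5 (C = Add(5, Mul(Mul(-3, 0), 1)) = Add(5, Mul(0, 1)) = Add(5, 0) = 5)
Function('p')(A) = Add(-2, Pow(Add(5, A), 2)) (Function('p')(A) = Add(-2, Pow(Add(A, 5), 2)) = Add(-2, Pow(Add(5, A), 2)))
Mul(Mul(Add(1168, 3295), Add(2867, 490)), Pow(Function('p')(-19), -1)) = Mul(Mul(Add(1168, 3295), Add(2867, 490)), Pow(Add(-2, Pow(Add(5, -19), 2)), -1)) = Mul(Mul(4463, 3357), Pow(Add(-2, Pow(-14, 2)), -1)) = Mul(14982291, Pow(Add(-2, 196), -1)) = Mul(14982291, Pow(194, -1)) = Mul(14982291, Rational(1, 194)) = Rational(14982291, 194)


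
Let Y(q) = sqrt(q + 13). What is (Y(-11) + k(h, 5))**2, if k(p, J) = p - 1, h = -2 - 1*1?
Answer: (4 - sqrt(2))**2 ≈ 6.6863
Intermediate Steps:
Y(q) = sqrt(13 + q)
h = -3 (h = -2 - 1 = -3)
k(p, J) = -1 + p
(Y(-11) + k(h, 5))**2 = (sqrt(13 - 11) + (-1 - 3))**2 = (sqrt(2) - 4)**2 = (-4 + sqrt(2))**2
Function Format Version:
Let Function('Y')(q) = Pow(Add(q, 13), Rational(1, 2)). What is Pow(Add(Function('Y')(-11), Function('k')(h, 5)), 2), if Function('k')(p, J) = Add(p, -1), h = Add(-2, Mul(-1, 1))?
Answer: Pow(Add(4, Mul(-1, Pow(2, Rational(1, 2)))), 2) ≈ 6.6863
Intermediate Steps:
Function('Y')(q) = Pow(Add(13, q), Rational(1, 2))
h = -3 (h = Add(-2, -1) = -3)
Function('k')(p, J) = Add(-1, p)
Pow(Add(Function('Y')(-11), Function('k')(h, 5)), 2) = Pow(Add(Pow(Add(13, -11), Rational(1, 2)), Add(-1, -3)), 2) = Pow(Add(Pow(2, Rational(1, 2)), -4), 2) = Pow(Add(-4, Pow(2, Rational(1, 2))), 2)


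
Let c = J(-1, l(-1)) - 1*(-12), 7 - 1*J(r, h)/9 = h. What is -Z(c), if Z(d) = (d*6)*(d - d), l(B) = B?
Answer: 0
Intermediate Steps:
J(r, h) = 63 - 9*h
c = 84 (c = (63 - 9*(-1)) - 1*(-12) = (63 + 9) + 12 = 72 + 12 = 84)
Z(d) = 0 (Z(d) = (6*d)*0 = 0)
-Z(c) = -1*0 = 0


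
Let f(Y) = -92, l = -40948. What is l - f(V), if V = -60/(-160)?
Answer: -40856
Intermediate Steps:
V = 3/8 (V = -60*(-1/160) = 3/8 ≈ 0.37500)
l - f(V) = -40948 - 1*(-92) = -40948 + 92 = -40856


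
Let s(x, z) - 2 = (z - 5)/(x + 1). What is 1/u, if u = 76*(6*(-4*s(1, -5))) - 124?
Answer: 1/5348 ≈ 0.00018699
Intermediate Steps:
s(x, z) = 2 + (-5 + z)/(1 + x) (s(x, z) = 2 + (z - 5)/(x + 1) = 2 + (-5 + z)/(1 + x))
u = 5348 (u = 76*(6*(-4*(-3 - 5 + 2*1)/(1 + 1))) - 124 = 76*(6*(-4*(-3 - 5 + 2)/2)) - 124 = 76*(6*(-2*(-6))) - 124 = 76*(6*(-4*(-3))) - 124 = 76*(6*12) - 124 = 76*72 - 124 = 5472 - 124 = 5348)
1/u = 1/5348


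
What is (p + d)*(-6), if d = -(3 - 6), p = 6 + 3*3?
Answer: -108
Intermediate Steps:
p = 15 (p = 6 + 9 = 15)
d = 3 (d = -1*(-3) = 3)
(p + d)*(-6) = (15 + 3)*(-6) = 18*(-6) = -108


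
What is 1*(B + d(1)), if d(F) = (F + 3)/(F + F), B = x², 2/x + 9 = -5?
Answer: 99/49 ≈ 2.0204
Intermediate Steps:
x = -⅐ (x = 2/(-9 - 5) = 2/(-14) = 2*(-1/14) = -⅐ ≈ -0.14286)
B = 1/49 (B = (-⅐)² = 1/49 ≈ 0.020408)
d(F) = (3 + F)/(2*F) (d(F) = (3 + F)/((2*F)) = (3 + F)*(1/(2*F)) = (3 + F)/(2*F))
1*(B + d(1)) = 1*(1/49 + (½)*(3 + 1)/1) = 1*(1/49 + (½)*1*4) = 1*(1/49 + 2) = 1*(99/49) = 99/49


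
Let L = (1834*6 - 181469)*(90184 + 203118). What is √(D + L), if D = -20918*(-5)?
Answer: 2*I*√12499405210 ≈ 2.236e+5*I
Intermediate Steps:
D = 104590
L = -49997725430 (L = (11004 - 181469)*293302 = -170465*293302 = -49997725430)
√(D + L) = √(104590 - 49997725430) = √(-49997620840) = 2*I*√12499405210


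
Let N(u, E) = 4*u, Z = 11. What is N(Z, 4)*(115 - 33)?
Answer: 3608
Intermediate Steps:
N(Z, 4)*(115 - 33) = (4*11)*(115 - 33) = 44*82 = 3608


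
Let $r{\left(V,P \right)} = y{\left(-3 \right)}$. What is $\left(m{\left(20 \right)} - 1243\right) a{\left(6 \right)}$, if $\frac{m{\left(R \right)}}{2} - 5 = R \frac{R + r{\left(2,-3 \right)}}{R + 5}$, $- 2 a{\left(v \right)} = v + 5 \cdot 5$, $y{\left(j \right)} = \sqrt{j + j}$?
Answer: $\frac{37231}{2} - \frac{124 i \sqrt{6}}{5} \approx 18616.0 - 60.747 i$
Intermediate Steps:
$y{\left(j \right)} = \sqrt{2} \sqrt{j}$ ($y{\left(j \right)} = \sqrt{2 j} = \sqrt{2} \sqrt{j}$)
$r{\left(V,P \right)} = i \sqrt{6}$ ($r{\left(V,P \right)} = \sqrt{2} \sqrt{-3} = \sqrt{2} i \sqrt{3} = i \sqrt{6}$)
$a{\left(v \right)} = - \frac{25}{2} - \frac{v}{2}$ ($a{\left(v \right)} = - \frac{v + 5 \cdot 5}{2} = - \frac{v + 25}{2} = - \frac{25 + v}{2} = - \frac{25}{2} - \frac{v}{2}$)
$m{\left(R \right)} = 10 + \frac{2 R \left(R + i \sqrt{6}\right)}{5 + R}$ ($m{\left(R \right)} = 10 + 2 R \frac{R + i \sqrt{6}}{R + 5} = 10 + 2 R \frac{R + i \sqrt{6}}{5 + R} = 10 + 2 \frac{R \left(R + i \sqrt{6}\right)}{5 + R} = 10 + \frac{2 R \left(R + i \sqrt{6}\right)}{5 + R}$)
$\left(m{\left(20 \right)} - 1243\right) a{\left(6 \right)} = \left(\frac{2 \left(25 + 20^{2} + 5 \cdot 20 + i 20 \sqrt{6}\right)}{5 + 20} - 1243\right) \left(- \frac{25}{2} - 3\right) = \left(\frac{2 \left(25 + 400 + 100 + 20 i \sqrt{6}\right)}{25} - 1243\right) \left(- \frac{25}{2} - 3\right) = \left(2 \cdot \frac{1}{25} \left(525 + 20 i \sqrt{6}\right) - 1243\right) \left(- \frac{31}{2}\right) = \left(\left(42 + \frac{8 i \sqrt{6}}{5}\right) - 1243\right) \left(- \frac{31}{2}\right) = \left(-1201 + \frac{8 i \sqrt{6}}{5}\right) \left(- \frac{31}{2}\right) = \frac{37231}{2} - \frac{124 i \sqrt{6}}{5}$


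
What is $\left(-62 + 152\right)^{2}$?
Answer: $8100$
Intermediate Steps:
$\left(-62 + 152\right)^{2} = 90^{2} = 8100$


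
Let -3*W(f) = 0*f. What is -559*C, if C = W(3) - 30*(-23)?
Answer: -385710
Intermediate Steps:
W(f) = 0 (W(f) = -0*f = -⅓*0 = 0)
C = 690 (C = 0 - 30*(-23) = 0 + 690 = 690)
-559*C = -559*690 = -385710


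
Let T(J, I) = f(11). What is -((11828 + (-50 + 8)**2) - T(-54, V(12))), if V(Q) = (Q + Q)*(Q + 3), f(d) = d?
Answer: -13581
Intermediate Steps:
V(Q) = 2*Q*(3 + Q) (V(Q) = (2*Q)*(3 + Q) = 2*Q*(3 + Q))
T(J, I) = 11
-((11828 + (-50 + 8)**2) - T(-54, V(12))) = -((11828 + (-50 + 8)**2) - 1*11) = -((11828 + (-42)**2) - 11) = -((11828 + 1764) - 11) = -(13592 - 11) = -1*13581 = -13581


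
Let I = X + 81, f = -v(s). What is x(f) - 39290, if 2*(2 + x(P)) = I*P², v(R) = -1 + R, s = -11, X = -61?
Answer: -37852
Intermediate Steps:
f = 12 (f = -(-1 - 11) = -1*(-12) = 12)
I = 20 (I = -61 + 81 = 20)
x(P) = -2 + 10*P² (x(P) = -2 + (20*P²)/2 = -2 + 10*P²)
x(f) - 39290 = (-2 + 10*12²) - 39290 = (-2 + 10*144) - 39290 = (-2 + 1440) - 39290 = 1438 - 39290 = -37852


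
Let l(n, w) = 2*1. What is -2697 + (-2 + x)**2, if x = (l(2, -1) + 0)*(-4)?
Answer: -2597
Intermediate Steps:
l(n, w) = 2
x = -8 (x = (2 + 0)*(-4) = 2*(-4) = -8)
-2697 + (-2 + x)**2 = -2697 + (-2 - 8)**2 = -2697 + (-10)**2 = -2697 + 100 = -2597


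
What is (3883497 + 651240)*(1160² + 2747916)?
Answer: 18563018465292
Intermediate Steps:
(3883497 + 651240)*(1160² + 2747916) = 4534737*(1345600 + 2747916) = 4534737*4093516 = 18563018465292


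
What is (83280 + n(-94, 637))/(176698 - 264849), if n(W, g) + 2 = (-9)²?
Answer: -83359/88151 ≈ -0.94564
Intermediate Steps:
n(W, g) = 79 (n(W, g) = -2 + (-9)² = -2 + 81 = 79)
(83280 + n(-94, 637))/(176698 - 264849) = (83280 + 79)/(176698 - 264849) = 83359/(-88151) = 83359*(-1/88151) = -83359/88151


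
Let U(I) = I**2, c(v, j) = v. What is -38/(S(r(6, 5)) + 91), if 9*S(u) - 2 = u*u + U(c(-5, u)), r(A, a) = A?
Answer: -19/49 ≈ -0.38775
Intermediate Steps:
S(u) = 3 + u**2/9 (S(u) = 2/9 + (u*u + (-5)**2)/9 = 2/9 + (u**2 + 25)/9 = 2/9 + (25 + u**2)/9 = 2/9 + (25/9 + u**2/9) = 3 + u**2/9)
-38/(S(r(6, 5)) + 91) = -38/((3 + (1/9)*6**2) + 91) = -38/((3 + (1/9)*36) + 91) = -38/((3 + 4) + 91) = -38/(7 + 91) = -38/98 = (1/98)*(-38) = -19/49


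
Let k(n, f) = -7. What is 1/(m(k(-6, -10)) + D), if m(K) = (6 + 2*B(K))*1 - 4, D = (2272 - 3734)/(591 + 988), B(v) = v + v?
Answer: -1579/42516 ≈ -0.037139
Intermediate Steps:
B(v) = 2*v
D = -1462/1579 ≈ -0.92590
m(K) = 2 + 4*K (m(K) = (6 + 2*(2*K))*1 - 4 = (6 + 4*K)*1 - 4 = (6 + 4*K) - 4 = 2 + 4*K)
1/(m(k(-6, -10)) + D) = 1/((2 + 4*(-7)) - 1462/1579) = 1/((2 - 28) - 1462/1579) = 1/(-26 - 1462/1579) = 1/(-42516/1579) = -1579/42516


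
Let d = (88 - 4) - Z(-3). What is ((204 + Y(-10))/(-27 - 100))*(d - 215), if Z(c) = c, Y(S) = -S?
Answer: 27392/127 ≈ 215.69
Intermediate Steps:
d = 87 (d = (88 - 4) - 1*(-3) = 84 + 3 = 87)
((204 + Y(-10))/(-27 - 100))*(d - 215) = ((204 - 1*(-10))/(-27 - 100))*(87 - 215) = ((204 + 10)/(-127))*(-128) = (214*(-1/127))*(-128) = -214/127*(-128) = 27392/127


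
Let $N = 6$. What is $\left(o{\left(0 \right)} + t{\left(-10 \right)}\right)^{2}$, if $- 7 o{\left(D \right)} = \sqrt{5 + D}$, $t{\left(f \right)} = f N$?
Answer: $\frac{\left(420 + \sqrt{5}\right)^{2}}{49} \approx 3638.4$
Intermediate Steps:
$t{\left(f \right)} = 6 f$ ($t{\left(f \right)} = f 6 = 6 f$)
$o{\left(D \right)} = - \frac{\sqrt{5 + D}}{7}$
$\left(o{\left(0 \right)} + t{\left(-10 \right)}\right)^{2} = \left(- \frac{\sqrt{5 + 0}}{7} + 6 \left(-10\right)\right)^{2} = \left(- \frac{\sqrt{5}}{7} - 60\right)^{2} = \left(-60 - \frac{\sqrt{5}}{7}\right)^{2}$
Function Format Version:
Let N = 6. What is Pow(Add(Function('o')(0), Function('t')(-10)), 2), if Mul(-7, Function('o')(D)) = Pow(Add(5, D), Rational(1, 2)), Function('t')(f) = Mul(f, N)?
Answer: Mul(Rational(1, 49), Pow(Add(420, Pow(5, Rational(1, 2))), 2)) ≈ 3638.4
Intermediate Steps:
Function('t')(f) = Mul(6, f) (Function('t')(f) = Mul(f, 6) = Mul(6, f))
Function('o')(D) = Mul(Rational(-1, 7), Pow(Add(5, D), Rational(1, 2)))
Pow(Add(Function('o')(0), Function('t')(-10)), 2) = Pow(Add(Mul(Rational(-1, 7), Pow(Add(5, 0), Rational(1, 2))), Mul(6, -10)), 2) = Pow(Add(Mul(Rational(-1, 7), Pow(5, Rational(1, 2))), -60), 2) = Pow(Add(-60, Mul(Rational(-1, 7), Pow(5, Rational(1, 2)))), 2)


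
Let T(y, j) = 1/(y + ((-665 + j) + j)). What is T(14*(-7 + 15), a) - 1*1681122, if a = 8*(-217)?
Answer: -6766516051/4025 ≈ -1.6811e+6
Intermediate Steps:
a = -1736
T(y, j) = 1/(-665 + y + 2*j) (T(y, j) = 1/(y + (-665 + 2*j)) = 1/(-665 + y + 2*j))
T(14*(-7 + 15), a) - 1*1681122 = 1/(-665 + 14*(-7 + 15) + 2*(-1736)) - 1*1681122 = 1/(-665 + 14*8 - 3472) - 1681122 = 1/(-665 + 112 - 3472) - 1681122 = 1/(-4025) - 1681122 = -1/4025 - 1681122 = -6766516051/4025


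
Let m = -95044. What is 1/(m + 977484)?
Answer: 1/882440 ≈ 1.1332e-6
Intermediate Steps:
1/(m + 977484) = 1/(-95044 + 977484) = 1/882440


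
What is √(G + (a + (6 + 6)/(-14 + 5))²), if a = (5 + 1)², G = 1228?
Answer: 2*√5467/3 ≈ 49.293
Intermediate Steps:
a = 36 (a = 6² = 36)
√(G + (a + (6 + 6)/(-14 + 5))²) = √(1228 + (36 + (6 + 6)/(-14 + 5))²) = √(1228 + (36 + 12/(-9))²) = √(1228 + (36 + 12*(-⅑))²) = √(1228 + (36 - 4/3)²) = √(1228 + (104/3)²) = √(1228 + 10816/9) = √(21868/9) = 2*√5467/3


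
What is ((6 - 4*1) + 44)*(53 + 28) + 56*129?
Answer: 10950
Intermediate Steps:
((6 - 4*1) + 44)*(53 + 28) + 56*129 = ((6 - 4) + 44)*81 + 7224 = (2 + 44)*81 + 7224 = 46*81 + 7224 = 3726 + 7224 = 10950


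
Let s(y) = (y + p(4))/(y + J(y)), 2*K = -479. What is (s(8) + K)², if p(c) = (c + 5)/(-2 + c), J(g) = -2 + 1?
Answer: 2768896/49 ≈ 56508.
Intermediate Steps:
K = -479/2 (K = (½)*(-479) = -479/2 ≈ -239.50)
J(g) = -1
p(c) = (5 + c)/(-2 + c)
s(y) = (9/2 + y)/(-1 + y) (s(y) = (y + (5 + 4)/(-2 + 4))/(y - 1) = (y + 9/2)/(-1 + y) = (9/2 + y)/(-1 + y))
(s(8) + K)² = ((9/2 + 8)/(-1 + 8) - 479/2)² = ((25/2)/7 - 479/2)² = ((⅐)*(25/2) - 479/2)² = (25/14 - 479/2)² = (-1664/7)² = 2768896/49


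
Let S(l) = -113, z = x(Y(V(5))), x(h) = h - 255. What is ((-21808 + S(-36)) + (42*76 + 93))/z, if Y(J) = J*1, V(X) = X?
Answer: 9318/125 ≈ 74.544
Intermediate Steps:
Y(J) = J
x(h) = -255 + h
z = -250 (z = -255 + 5 = -250)
((-21808 + S(-36)) + (42*76 + 93))/z = ((-21808 - 113) + (42*76 + 93))/(-250) = (-21921 + (3192 + 93))*(-1/250) = (-21921 + 3285)*(-1/250) = -18636*(-1/250) = 9318/125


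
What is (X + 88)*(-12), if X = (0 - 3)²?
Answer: -1164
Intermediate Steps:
X = 9 (X = (-3)² = 9)
(X + 88)*(-12) = (9 + 88)*(-12) = 97*(-12) = -1164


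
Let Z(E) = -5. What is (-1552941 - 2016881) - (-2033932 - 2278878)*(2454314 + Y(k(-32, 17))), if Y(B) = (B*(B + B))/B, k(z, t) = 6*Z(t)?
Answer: 10584727623918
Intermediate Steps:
k(z, t) = -30 (k(z, t) = 6*(-5) = -30)
Y(B) = 2*B (Y(B) = (B*(2*B))/B = (2*B²)/B = 2*B)
(-1552941 - 2016881) - (-2033932 - 2278878)*(2454314 + Y(k(-32, 17))) = (-1552941 - 2016881) - (-2033932 - 2278878)*(2454314 + 2*(-30)) = -3569822 - (-4312810)*(2454314 - 60) = -3569822 - (-4312810)*2454254 = -3569822 - 1*(-10584731193740) = -3569822 + 10584731193740 = 10584727623918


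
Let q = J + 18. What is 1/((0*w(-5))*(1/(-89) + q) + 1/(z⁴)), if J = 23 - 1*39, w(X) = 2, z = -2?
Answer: 16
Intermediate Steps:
J = -16 (J = 23 - 39 = -16)
q = 2 (q = -16 + 18 = 2)
1/((0*w(-5))*(1/(-89) + q) + 1/(z⁴)) = 1/((0*2)*(1/(-89) + 2) + 1/((-2)⁴)) = 1/(0*(-1/89 + 2) + 1/16) = 1/(0*(177/89) + 1/16) = 1/(0 + 1/16) = 1/(1/16) = 16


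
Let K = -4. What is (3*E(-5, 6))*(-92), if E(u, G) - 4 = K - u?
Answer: -1380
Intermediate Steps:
E(u, G) = -u (E(u, G) = 4 + (-4 - u) = -u)
(3*E(-5, 6))*(-92) = (3*(-1*(-5)))*(-92) = (3*5)*(-92) = 15*(-92) = -1380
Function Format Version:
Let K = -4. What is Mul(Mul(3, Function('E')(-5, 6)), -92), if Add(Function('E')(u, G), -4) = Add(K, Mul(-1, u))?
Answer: -1380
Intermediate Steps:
Function('E')(u, G) = Mul(-1, u) (Function('E')(u, G) = Add(4, Add(-4, Mul(-1, u))) = Mul(-1, u))
Mul(Mul(3, Function('E')(-5, 6)), -92) = Mul(Mul(3, Mul(-1, -5)), -92) = Mul(Mul(3, 5), -92) = Mul(15, -92) = -1380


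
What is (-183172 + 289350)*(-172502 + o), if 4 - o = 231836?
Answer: -42931375452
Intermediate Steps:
o = -231832 (o = 4 - 1*231836 = 4 - 231836 = -231832)
(-183172 + 289350)*(-172502 + o) = (-183172 + 289350)*(-172502 - 231832) = 106178*(-404334) = -42931375452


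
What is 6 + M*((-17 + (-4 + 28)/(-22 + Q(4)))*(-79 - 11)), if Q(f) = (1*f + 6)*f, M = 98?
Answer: 138186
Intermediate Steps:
Q(f) = f*(6 + f) (Q(f) = (f + 6)*f = (6 + f)*f = f*(6 + f))
6 + M*((-17 + (-4 + 28)/(-22 + Q(4)))*(-79 - 11)) = 6 + 98*((-17 + (-4 + 28)/(-22 + 4*(6 + 4)))*(-79 - 11)) = 6 + 98*((-17 + 24/(-22 + 4*10))*(-90)) = 6 + 98*((-17 + 24/(-22 + 40))*(-90)) = 6 + 98*((-17 + 24/18)*(-90)) = 6 + 98*((-17 + 24*(1/18))*(-90)) = 6 + 98*((-17 + 4/3)*(-90)) = 6 + 98*(-47/3*(-90)) = 6 + 98*1410 = 6 + 138180 = 138186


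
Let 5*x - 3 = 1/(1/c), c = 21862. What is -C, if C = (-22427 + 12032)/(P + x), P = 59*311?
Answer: 495/1082 ≈ 0.45749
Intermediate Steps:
P = 18349
x = 4373 (x = ⅗ + 1/(5*(1/21862)) = ⅗ + (⅕)*21862 = ⅗ + 21862/5 = 4373)
C = -495/1082 (C = (-22427 + 12032)/(18349 + 4373) = -10395/22722 = -10395*1/22722 = -495/1082 ≈ -0.45749)
-C = -1*(-495/1082) = 495/1082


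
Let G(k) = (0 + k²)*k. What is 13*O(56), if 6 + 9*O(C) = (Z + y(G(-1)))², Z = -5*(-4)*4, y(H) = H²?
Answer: 28405/3 ≈ 9468.3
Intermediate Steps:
G(k) = k³ (G(k) = k²*k = k³)
Z = 80 (Z = 20*4 = 80)
O(C) = 2185/3 (O(C) = -⅔ + (80 + ((-1)³)²)²/9 = -⅔ + (80 + (-1)²)²/9 = -⅔ + (80 + 1)²/9 = -⅔ + (⅑)*81² = -⅔ + (⅑)*6561 = -⅔ + 729 = 2185/3)
13*O(56) = 13*(2185/3) = 28405/3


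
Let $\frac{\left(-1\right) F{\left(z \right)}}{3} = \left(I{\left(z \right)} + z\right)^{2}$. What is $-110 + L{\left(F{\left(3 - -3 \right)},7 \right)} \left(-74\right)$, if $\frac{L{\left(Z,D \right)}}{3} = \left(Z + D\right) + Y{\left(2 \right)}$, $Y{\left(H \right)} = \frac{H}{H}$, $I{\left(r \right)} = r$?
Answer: $94018$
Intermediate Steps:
$F{\left(z \right)} = - 12 z^{2}$ ($F{\left(z \right)} = - 3 \left(z + z\right)^{2} = - 3 \left(2 z\right)^{2} = - 3 \cdot 4 z^{2} = - 12 z^{2}$)
$Y{\left(H \right)} = 1$
$L{\left(Z,D \right)} = 3 + 3 D + 3 Z$ ($L{\left(Z,D \right)} = 3 \left(\left(Z + D\right) + 1\right) = 3 \left(\left(D + Z\right) + 1\right) = 3 \left(1 + D + Z\right) = 3 + 3 D + 3 Z$)
$-110 + L{\left(F{\left(3 - -3 \right)},7 \right)} \left(-74\right) = -110 + \left(3 + 3 \cdot 7 + 3 \left(- 12 \left(3 - -3\right)^{2}\right)\right) \left(-74\right) = -110 + \left(3 + 21 + 3 \left(- 12 \left(3 + 3\right)^{2}\right)\right) \left(-74\right) = -110 + \left(3 + 21 + 3 \left(- 12 \cdot 6^{2}\right)\right) \left(-74\right) = -110 + \left(3 + 21 + 3 \left(\left(-12\right) 36\right)\right) \left(-74\right) = -110 + \left(3 + 21 + 3 \left(-432\right)\right) \left(-74\right) = -110 + \left(3 + 21 - 1296\right) \left(-74\right) = -110 - -94128 = -110 + 94128 = 94018$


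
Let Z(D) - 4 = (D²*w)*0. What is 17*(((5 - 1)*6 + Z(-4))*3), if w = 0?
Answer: 1428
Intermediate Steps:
Z(D) = 4 (Z(D) = 4 + (D²*0)*0 = 4 + 0*0 = 4 + 0 = 4)
17*(((5 - 1)*6 + Z(-4))*3) = 17*(((5 - 1)*6 + 4)*3) = 17*((4*6 + 4)*3) = 17*((24 + 4)*3) = 17*(28*3) = 17*84 = 1428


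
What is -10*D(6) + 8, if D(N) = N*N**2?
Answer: -2152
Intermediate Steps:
D(N) = N**3
-10*D(6) + 8 = -10*6**3 + 8 = -10*216 + 8 = -2160 + 8 = -2152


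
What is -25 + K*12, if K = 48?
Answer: 551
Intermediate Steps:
-25 + K*12 = -25 + 48*12 = -25 + 576 = 551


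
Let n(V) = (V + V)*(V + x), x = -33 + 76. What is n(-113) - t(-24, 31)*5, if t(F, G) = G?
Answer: 15665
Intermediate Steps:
x = 43
n(V) = 2*V*(43 + V) (n(V) = (V + V)*(V + 43) = (2*V)*(43 + V) = 2*V*(43 + V))
n(-113) - t(-24, 31)*5 = 2*(-113)*(43 - 113) - 31*5 = 2*(-113)*(-70) - 1*155 = 15820 - 155 = 15665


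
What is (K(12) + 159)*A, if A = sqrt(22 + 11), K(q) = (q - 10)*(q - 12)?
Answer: 159*sqrt(33) ≈ 913.39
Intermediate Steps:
K(q) = (-12 + q)*(-10 + q) (K(q) = (-10 + q)*(-12 + q) = (-12 + q)*(-10 + q))
A = sqrt(33) ≈ 5.7446
(K(12) + 159)*A = ((120 + 12**2 - 22*12) + 159)*sqrt(33) = ((120 + 144 - 264) + 159)*sqrt(33) = (0 + 159)*sqrt(33) = 159*sqrt(33)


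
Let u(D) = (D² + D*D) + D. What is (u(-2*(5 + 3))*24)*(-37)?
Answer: -440448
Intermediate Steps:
u(D) = D + 2*D² (u(D) = (D² + D²) + D = 2*D² + D = D + 2*D²)
(u(-2*(5 + 3))*24)*(-37) = (((-2*(5 + 3))*(1 + 2*(-2*(5 + 3))))*24)*(-37) = (((-2*8)*(1 + 2*(-2*8)))*24)*(-37) = (-16*(1 + 2*(-16))*24)*(-37) = (-16*(1 - 32)*24)*(-37) = (-16*(-31)*24)*(-37) = (496*24)*(-37) = 11904*(-37) = -440448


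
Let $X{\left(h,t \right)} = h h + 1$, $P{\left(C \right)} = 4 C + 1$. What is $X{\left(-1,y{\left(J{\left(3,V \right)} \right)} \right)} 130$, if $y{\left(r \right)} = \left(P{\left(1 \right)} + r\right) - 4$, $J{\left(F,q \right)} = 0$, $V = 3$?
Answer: $260$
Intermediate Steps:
$P{\left(C \right)} = 1 + 4 C$
$y{\left(r \right)} = 1 + r$ ($y{\left(r \right)} = \left(\left(1 + 4 \cdot 1\right) + r\right) - 4 = \left(\left(1 + 4\right) + r\right) - 4 = \left(5 + r\right) - 4 = 1 + r$)
$X{\left(h,t \right)} = 1 + h^{2}$ ($X{\left(h,t \right)} = h^{2} + 1 = 1 + h^{2}$)
$X{\left(-1,y{\left(J{\left(3,V \right)} \right)} \right)} 130 = \left(1 + \left(-1\right)^{2}\right) 130 = \left(1 + 1\right) 130 = 2 \cdot 130 = 260$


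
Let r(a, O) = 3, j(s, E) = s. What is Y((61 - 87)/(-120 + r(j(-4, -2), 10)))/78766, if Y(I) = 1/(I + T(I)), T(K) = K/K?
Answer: 9/866426 ≈ 1.0388e-5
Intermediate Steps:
T(K) = 1
Y(I) = 1/(1 + I) (Y(I) = 1/(I + 1) = 1/(1 + I))
Y((61 - 87)/(-120 + r(j(-4, -2), 10)))/78766 = 1/((1 + (61 - 87)/(-120 + 3))*78766) = (1/78766)/(1 - 26/(-117)) = (1/78766)/(1 - 26*(-1/117)) = (1/78766)/(1 + 2/9) = (1/78766)/(11/9) = (9/11)*(1/78766) = 9/866426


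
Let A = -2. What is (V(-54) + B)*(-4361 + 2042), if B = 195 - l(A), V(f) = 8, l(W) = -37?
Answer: -556560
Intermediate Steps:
B = 232 (B = 195 - 1*(-37) = 195 + 37 = 232)
(V(-54) + B)*(-4361 + 2042) = (8 + 232)*(-4361 + 2042) = 240*(-2319) = -556560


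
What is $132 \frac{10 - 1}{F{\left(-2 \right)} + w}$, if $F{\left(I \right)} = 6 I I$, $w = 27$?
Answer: $\frac{396}{17} \approx 23.294$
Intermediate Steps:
$F{\left(I \right)} = 6 I^{2}$
$132 \frac{10 - 1}{F{\left(-2 \right)} + w} = 132 \frac{10 - 1}{6 \left(-2\right)^{2} + 27} = 132 \frac{9}{6 \cdot 4 + 27} = 132 \frac{9}{24 + 27} = 132 \cdot \frac{9}{51} = 132 \cdot 9 \cdot \frac{1}{51} = 132 \cdot \frac{3}{17} = \frac{396}{17}$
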